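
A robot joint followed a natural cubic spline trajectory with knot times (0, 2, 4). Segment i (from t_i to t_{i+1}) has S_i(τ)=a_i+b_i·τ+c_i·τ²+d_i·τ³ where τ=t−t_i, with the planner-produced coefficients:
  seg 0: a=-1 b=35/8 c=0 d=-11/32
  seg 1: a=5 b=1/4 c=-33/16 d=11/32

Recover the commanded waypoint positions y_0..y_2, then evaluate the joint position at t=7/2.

y_0=-1 y_1=5 y_2=0
S(7/2) = 485/256

y_0 = S_0(0) = a_0 = -1
y_1 = S_1(0) = a_1 = 5
y_2 = S_1(2) = 0
t_q=7/2 is in segment 1 (τ=3/2); S_1(τ)=485/256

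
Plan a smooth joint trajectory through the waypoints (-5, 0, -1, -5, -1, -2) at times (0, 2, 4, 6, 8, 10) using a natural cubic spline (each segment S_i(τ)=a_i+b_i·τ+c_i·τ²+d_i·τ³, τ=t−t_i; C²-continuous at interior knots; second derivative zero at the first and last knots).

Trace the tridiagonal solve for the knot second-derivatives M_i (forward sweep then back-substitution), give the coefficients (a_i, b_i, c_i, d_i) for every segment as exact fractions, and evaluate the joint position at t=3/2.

Δ: Δ0=5/2, Δ1=-1/2, Δ2=-2, Δ3=2, Δ4=-1/2
row 1: diag=8, rhs=-18; c'=1/4, d'=-9/4
row 2: denom=8−2·1/4=15/2; d'=(-9−2·-9/4)/(15/2)=-3/5
row 3: denom=8−2·4/15=112/15; d'=(24−2·-3/5)/(112/15)=27/8
row 4: denom=8−2·15/56=209/28; d'=(-15−2·27/8)/(209/28)=-609/209
back: M4=-609/209
back: M3=27/8−15/56·-609/209=1737/418
back: M2=-3/5−4/15·1737/418=-357/209
back: M1=-9/4−1/4·-357/209=-381/209
M: M0=0, M1=-381/209, M2=-357/209, M3=1737/418, M4=-609/209, M5=0
seg 0: a=-5, c=M0/2=0, d=(M1−M0)/(6·2)=-127/836, b=Δ0−h0·(2M0+M1)/6=1299/418
seg 1: a=0, c=M1/2=-381/418, d=(M2−M1)/(6·2)=2/209, b=Δ1−h1·(2M1+M2)/6=537/418
seg 2: a=-1, c=M2/2=-357/418, d=(M3−M2)/(6·2)=43/88, b=Δ2−h2·(2M2+M3)/6=-939/418
seg 3: a=-5, c=M3/2=1737/836, d=(M4−M3)/(6·2)=-985/1672, b=Δ3−h3·(2M3+M4)/6=42/209
seg 4: a=-1, c=M4/2=-609/418, d=(M5−M4)/(6·2)=203/836, b=Δ4−h4·(2M4+M5)/6=603/418
t_q=3/2 → seg 0, τ=3/2; S=-5+1299/418·τ+0·τ²+-127/836·τ³=-5693/6688

  seg 0: a=-5 b=1299/418 c=0 d=-127/836
  seg 1: a=0 b=537/418 c=-381/418 d=2/209
  seg 2: a=-1 b=-939/418 c=-357/418 d=43/88
  seg 3: a=-5 b=42/209 c=1737/836 d=-985/1672
  seg 4: a=-1 b=603/418 c=-609/418 d=203/836
S(3/2) = -5693/6688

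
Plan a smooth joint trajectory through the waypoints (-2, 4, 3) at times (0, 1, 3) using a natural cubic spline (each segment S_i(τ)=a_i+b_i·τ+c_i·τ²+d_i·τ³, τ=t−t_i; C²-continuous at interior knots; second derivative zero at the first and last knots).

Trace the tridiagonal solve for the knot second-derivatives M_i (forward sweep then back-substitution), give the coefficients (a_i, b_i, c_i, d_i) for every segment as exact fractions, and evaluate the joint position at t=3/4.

Δ: Δ0=6, Δ1=-1/2
row 1: diag=6, rhs=-39; c'=1/3, d'=-13/2
back: M1=-13/2
M: M0=0, M1=-13/2, M2=0
seg 0: a=-2, c=M0/2=0, d=(M1−M0)/(6·1)=-13/12, b=Δ0−h0·(2M0+M1)/6=85/12
seg 1: a=4, c=M1/2=-13/4, d=(M2−M1)/(6·2)=13/24, b=Δ1−h1·(2M1+M2)/6=23/6
t_q=3/4 → seg 0, τ=3/4; S=-2+85/12·τ+0·τ²+-13/12·τ³=731/256

  seg 0: a=-2 b=85/12 c=0 d=-13/12
  seg 1: a=4 b=23/6 c=-13/4 d=13/24
S(3/4) = 731/256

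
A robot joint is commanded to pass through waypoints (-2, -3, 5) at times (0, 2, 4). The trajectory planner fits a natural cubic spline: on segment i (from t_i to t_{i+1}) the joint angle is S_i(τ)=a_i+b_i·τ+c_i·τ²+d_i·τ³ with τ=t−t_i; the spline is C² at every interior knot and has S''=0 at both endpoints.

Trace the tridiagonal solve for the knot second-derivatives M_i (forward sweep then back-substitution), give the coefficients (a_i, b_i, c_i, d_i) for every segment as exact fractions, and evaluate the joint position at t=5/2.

Δ: Δ0=-1/2, Δ1=4
row 1: diag=8, rhs=27; c'=1/4, d'=27/8
back: M1=27/8
M: M0=0, M1=27/8, M2=0
seg 0: a=-2, c=M0/2=0, d=(M1−M0)/(6·2)=9/32, b=Δ0−h0·(2M0+M1)/6=-13/8
seg 1: a=-3, c=M1/2=27/16, d=(M2−M1)/(6·2)=-9/32, b=Δ1−h1·(2M1+M2)/6=7/4
t_q=5/2 → seg 1, τ=1/2; S=-3+7/4·τ+27/16·τ²+-9/32·τ³=-445/256

  seg 0: a=-2 b=-13/8 c=0 d=9/32
  seg 1: a=-3 b=7/4 c=27/16 d=-9/32
S(5/2) = -445/256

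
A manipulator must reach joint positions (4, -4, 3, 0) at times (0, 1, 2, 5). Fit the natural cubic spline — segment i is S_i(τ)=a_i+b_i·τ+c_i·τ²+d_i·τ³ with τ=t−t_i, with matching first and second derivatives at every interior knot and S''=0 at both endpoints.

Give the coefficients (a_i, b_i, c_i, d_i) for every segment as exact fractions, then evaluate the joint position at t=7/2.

  seg 0: a=4 b=-376/31 c=0 d=128/31
  seg 1: a=-4 b=8/31 c=384/31 d=-175/31
  seg 2: a=3 b=251/31 c=-141/31 d=47/93
S(7/2) = 1641/248

Δ: Δ0=-8, Δ1=7, Δ2=-1
row 1: diag=4, rhs=90; c'=1/4, d'=45/2
row 2: denom=8−1·1/4=31/4; d'=(-48−1·45/2)/(31/4)=-282/31
back: M2=-282/31
back: M1=45/2−1/4·-282/31=768/31
M: M0=0, M1=768/31, M2=-282/31, M3=0
seg 0: a=4, c=M0/2=0, d=(M1−M0)/(6·1)=128/31, b=Δ0−h0·(2M0+M1)/6=-376/31
seg 1: a=-4, c=M1/2=384/31, d=(M2−M1)/(6·1)=-175/31, b=Δ1−h1·(2M1+M2)/6=8/31
seg 2: a=3, c=M2/2=-141/31, d=(M3−M2)/(6·3)=47/93, b=Δ2−h2·(2M2+M3)/6=251/31
t_q=7/2 → seg 2, τ=3/2; S=3+251/31·τ+-141/31·τ²+47/93·τ³=1641/248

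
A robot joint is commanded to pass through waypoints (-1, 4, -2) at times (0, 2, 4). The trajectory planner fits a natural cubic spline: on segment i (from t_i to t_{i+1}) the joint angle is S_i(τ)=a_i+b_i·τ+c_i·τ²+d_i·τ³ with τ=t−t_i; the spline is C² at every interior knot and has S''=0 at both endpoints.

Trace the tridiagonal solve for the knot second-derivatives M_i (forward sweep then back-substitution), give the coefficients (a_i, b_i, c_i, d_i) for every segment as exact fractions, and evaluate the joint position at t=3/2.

  seg 0: a=-1 b=31/8 c=0 d=-11/32
  seg 1: a=4 b=-1/4 c=-33/16 d=11/32
S(3/2) = 935/256

Δ: Δ0=5/2, Δ1=-3
row 1: diag=8, rhs=-33; c'=1/4, d'=-33/8
back: M1=-33/8
M: M0=0, M1=-33/8, M2=0
seg 0: a=-1, c=M0/2=0, d=(M1−M0)/(6·2)=-11/32, b=Δ0−h0·(2M0+M1)/6=31/8
seg 1: a=4, c=M1/2=-33/16, d=(M2−M1)/(6·2)=11/32, b=Δ1−h1·(2M1+M2)/6=-1/4
t_q=3/2 → seg 0, τ=3/2; S=-1+31/8·τ+0·τ²+-11/32·τ³=935/256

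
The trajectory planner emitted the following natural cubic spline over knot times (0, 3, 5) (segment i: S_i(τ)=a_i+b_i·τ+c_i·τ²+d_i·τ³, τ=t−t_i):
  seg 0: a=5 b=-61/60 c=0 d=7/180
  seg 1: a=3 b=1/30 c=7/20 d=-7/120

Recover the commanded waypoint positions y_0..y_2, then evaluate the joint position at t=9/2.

y_0 = S_0(0) = a_0 = 5
y_1 = S_1(0) = a_1 = 3
y_2 = S_1(2) = 4
t_q=9/2 is in segment 1 (τ=3/2); S_1(τ)=233/64

y_0=5 y_1=3 y_2=4
S(9/2) = 233/64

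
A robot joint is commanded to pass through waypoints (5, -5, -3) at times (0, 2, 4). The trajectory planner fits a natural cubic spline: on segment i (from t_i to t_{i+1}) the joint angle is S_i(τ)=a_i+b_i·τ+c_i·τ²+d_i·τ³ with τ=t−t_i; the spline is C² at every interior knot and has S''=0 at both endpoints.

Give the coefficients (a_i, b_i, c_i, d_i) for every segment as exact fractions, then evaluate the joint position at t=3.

Δ: Δ0=-5, Δ1=1
row 1: diag=8, rhs=36; c'=1/4, d'=9/2
back: M1=9/2
M: M0=0, M1=9/2, M2=0
seg 0: a=5, c=M0/2=0, d=(M1−M0)/(6·2)=3/8, b=Δ0−h0·(2M0+M1)/6=-13/2
seg 1: a=-5, c=M1/2=9/4, d=(M2−M1)/(6·2)=-3/8, b=Δ1−h1·(2M1+M2)/6=-2
t_q=3 → seg 1, τ=1; S=-5+-2·τ+9/4·τ²+-3/8·τ³=-41/8

  seg 0: a=5 b=-13/2 c=0 d=3/8
  seg 1: a=-5 b=-2 c=9/4 d=-3/8
S(3) = -41/8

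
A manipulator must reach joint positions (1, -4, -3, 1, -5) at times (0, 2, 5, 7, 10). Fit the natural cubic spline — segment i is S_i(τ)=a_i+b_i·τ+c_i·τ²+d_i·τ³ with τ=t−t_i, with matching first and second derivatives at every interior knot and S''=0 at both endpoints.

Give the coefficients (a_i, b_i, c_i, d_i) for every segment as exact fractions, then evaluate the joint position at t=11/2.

Δ: Δ0=-5/2, Δ1=1/3, Δ2=2, Δ3=-2
row 1: diag=10, rhs=17; c'=3/10, d'=17/10
row 2: denom=10−3·3/10=91/10; d'=(10−3·17/10)/(91/10)=7/13
row 3: denom=10−2·20/91=870/91; d'=(-24−2·7/13)/(870/91)=-1141/435
back: M3=-1141/435
back: M2=7/13−20/91·-1141/435=97/87
back: M1=17/10−3/10·97/87=198/145
M: M0=0, M1=198/145, M2=97/87, M3=-1141/435, M4=0
seg 0: a=1, c=M0/2=0, d=(M1−M0)/(6·2)=33/290, b=Δ0−h0·(2M0+M1)/6=-857/290
seg 1: a=-4, c=M1/2=99/145, d=(M2−M1)/(6·3)=-109/7830, b=Δ1−h1·(2M1+M2)/6=-461/290
seg 2: a=-3, c=M2/2=97/174, d=(M3−M2)/(6·2)=-271/870, b=Δ2−h2·(2M2+M3)/6=309/145
seg 3: a=1, c=M3/2=-1141/870, d=(M4−M3)/(6·3)=1141/7830, b=Δ3−h3·(2M3+M4)/6=271/435
t_q=11/2 → seg 2, τ=1/2; S=-3+309/145·τ+97/174·τ²+-271/870·τ³=-851/464

  seg 0: a=1 b=-857/290 c=0 d=33/290
  seg 1: a=-4 b=-461/290 c=99/145 d=-109/7830
  seg 2: a=-3 b=309/145 c=97/174 d=-271/870
  seg 3: a=1 b=271/435 c=-1141/870 d=1141/7830
S(11/2) = -851/464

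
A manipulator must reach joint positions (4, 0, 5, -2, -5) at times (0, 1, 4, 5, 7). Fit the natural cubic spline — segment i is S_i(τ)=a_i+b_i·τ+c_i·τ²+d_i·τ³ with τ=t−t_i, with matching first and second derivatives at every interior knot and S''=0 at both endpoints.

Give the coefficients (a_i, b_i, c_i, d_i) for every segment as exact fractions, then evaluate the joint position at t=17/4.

  seg 0: a=4 b=-10361/1932 c=0 d=2633/1932
  seg 1: a=0 b=-1231/966 c=2633/644 d=-6005/5796
  seg 2: a=5 b=-9113/1932 c=-843/161 d=815/276
  seg 3: a=-2 b=-6115/966 c=2333/644 d=-2333/3864
S(17/4) = 145891/41216

Δ: Δ0=-4, Δ1=5/3, Δ2=-7, Δ3=-3/2
row 1: diag=8, rhs=34; c'=3/8, d'=17/4
row 2: denom=8−3·3/8=55/8; d'=(-52−3·17/4)/(55/8)=-518/55
row 3: denom=6−1·8/55=322/55; d'=(33−1·-518/55)/(322/55)=2333/322
back: M3=2333/322
back: M2=-518/55−8/55·2333/322=-1686/161
back: M1=17/4−3/8·-1686/161=2633/322
M: M0=0, M1=2633/322, M2=-1686/161, M3=2333/322, M4=0
seg 0: a=4, c=M0/2=0, d=(M1−M0)/(6·1)=2633/1932, b=Δ0−h0·(2M0+M1)/6=-10361/1932
seg 1: a=0, c=M1/2=2633/644, d=(M2−M1)/(6·3)=-6005/5796, b=Δ1−h1·(2M1+M2)/6=-1231/966
seg 2: a=5, c=M2/2=-843/161, d=(M3−M2)/(6·1)=815/276, b=Δ2−h2·(2M2+M3)/6=-9113/1932
seg 3: a=-2, c=M3/2=2333/644, d=(M4−M3)/(6·2)=-2333/3864, b=Δ3−h3·(2M3+M4)/6=-6115/966
t_q=17/4 → seg 2, τ=1/4; S=5+-9113/1932·τ+-843/161·τ²+815/276·τ³=145891/41216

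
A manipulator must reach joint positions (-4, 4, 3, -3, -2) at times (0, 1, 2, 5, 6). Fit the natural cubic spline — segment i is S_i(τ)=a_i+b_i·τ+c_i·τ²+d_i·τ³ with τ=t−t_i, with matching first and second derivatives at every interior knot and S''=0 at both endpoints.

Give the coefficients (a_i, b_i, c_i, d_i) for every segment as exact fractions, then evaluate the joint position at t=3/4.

Δ: Δ0=8, Δ1=-1, Δ2=-2, Δ3=1
row 1: diag=4, rhs=-54; c'=1/4, d'=-27/2
row 2: denom=8−1·1/4=31/4; d'=(-6−1·-27/2)/(31/4)=30/31
row 3: denom=8−3·12/31=212/31; d'=(18−3·30/31)/(212/31)=117/53
back: M3=117/53
back: M2=30/31−12/31·117/53=6/53
back: M1=-27/2−1/4·6/53=-717/53
M: M0=0, M1=-717/53, M2=6/53, M3=117/53, M4=0
seg 0: a=-4, c=M0/2=0, d=(M1−M0)/(6·1)=-239/106, b=Δ0−h0·(2M0+M1)/6=1087/106
seg 1: a=4, c=M1/2=-717/106, d=(M2−M1)/(6·1)=241/106, b=Δ1−h1·(2M1+M2)/6=185/53
seg 2: a=3, c=M2/2=3/53, d=(M3−M2)/(6·3)=37/318, b=Δ2−h2·(2M2+M3)/6=-341/106
seg 3: a=-3, c=M3/2=117/106, d=(M4−M3)/(6·1)=-39/106, b=Δ3−h3·(2M3+M4)/6=14/53
t_q=3/4 → seg 0, τ=3/4; S=-4+1087/106·τ+0·τ²+-239/106·τ³=18587/6784

  seg 0: a=-4 b=1087/106 c=0 d=-239/106
  seg 1: a=4 b=185/53 c=-717/106 d=241/106
  seg 2: a=3 b=-341/106 c=3/53 d=37/318
  seg 3: a=-3 b=14/53 c=117/106 d=-39/106
S(3/4) = 18587/6784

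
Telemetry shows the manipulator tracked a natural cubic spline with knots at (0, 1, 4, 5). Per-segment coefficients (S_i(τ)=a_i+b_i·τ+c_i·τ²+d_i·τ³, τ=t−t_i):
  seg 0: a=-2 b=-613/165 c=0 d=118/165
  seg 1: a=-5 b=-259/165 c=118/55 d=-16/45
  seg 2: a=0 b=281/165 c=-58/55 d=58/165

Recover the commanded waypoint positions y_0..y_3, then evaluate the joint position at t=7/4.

y_0 = S_0(0) = a_0 = -2
y_1 = S_1(0) = a_1 = -5
y_2 = S_2(0) = a_2 = 0
y_3 = S_2(1) = 1
t_q=7/4 is in segment 1 (τ=3/4); S_1(τ)=-2253/440

y_0=-2 y_1=-5 y_2=0 y_3=1
S(7/4) = -2253/440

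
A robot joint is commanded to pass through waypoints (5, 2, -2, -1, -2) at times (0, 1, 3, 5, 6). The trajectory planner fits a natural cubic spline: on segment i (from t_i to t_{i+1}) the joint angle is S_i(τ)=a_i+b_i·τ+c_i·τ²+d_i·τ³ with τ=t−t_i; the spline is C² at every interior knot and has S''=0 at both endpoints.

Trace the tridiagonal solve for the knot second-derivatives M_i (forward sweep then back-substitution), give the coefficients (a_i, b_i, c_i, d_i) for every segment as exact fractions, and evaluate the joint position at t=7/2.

  seg 0: a=5 b=-91/30 c=0 d=1/30
  seg 1: a=2 b=-44/15 c=1/10 d=11/60
  seg 2: a=-2 b=-1/3 c=6/5 d=-47/120
  seg 3: a=-1 b=-7/30 c=-23/20 d=23/60
S(7/2) = -613/320

Δ: Δ0=-3, Δ1=-2, Δ2=1/2, Δ3=-1
row 1: diag=6, rhs=6; c'=1/3, d'=1
row 2: denom=8−2·1/3=22/3; d'=(15−2·1)/(22/3)=39/22
row 3: denom=6−2·3/11=60/11; d'=(-9−2·39/22)/(60/11)=-23/10
back: M3=-23/10
back: M2=39/22−3/11·-23/10=12/5
back: M1=1−1/3·12/5=1/5
M: M0=0, M1=1/5, M2=12/5, M3=-23/10, M4=0
seg 0: a=5, c=M0/2=0, d=(M1−M0)/(6·1)=1/30, b=Δ0−h0·(2M0+M1)/6=-91/30
seg 1: a=2, c=M1/2=1/10, d=(M2−M1)/(6·2)=11/60, b=Δ1−h1·(2M1+M2)/6=-44/15
seg 2: a=-2, c=M2/2=6/5, d=(M3−M2)/(6·2)=-47/120, b=Δ2−h2·(2M2+M3)/6=-1/3
seg 3: a=-1, c=M3/2=-23/20, d=(M4−M3)/(6·1)=23/60, b=Δ3−h3·(2M3+M4)/6=-7/30
t_q=7/2 → seg 2, τ=1/2; S=-2+-1/3·τ+6/5·τ²+-47/120·τ³=-613/320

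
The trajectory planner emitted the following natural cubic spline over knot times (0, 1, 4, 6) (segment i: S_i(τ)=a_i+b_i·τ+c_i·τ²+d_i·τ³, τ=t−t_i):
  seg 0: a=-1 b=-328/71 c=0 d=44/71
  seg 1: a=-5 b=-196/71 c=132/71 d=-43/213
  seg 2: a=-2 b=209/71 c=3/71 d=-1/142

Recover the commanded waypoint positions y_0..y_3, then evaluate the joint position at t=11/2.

y_0 = S_0(0) = a_0 = -1
y_1 = S_1(0) = a_1 = -5
y_2 = S_2(0) = a_2 = -2
y_3 = S_2(2) = 4
t_q=11/2 is in segment 2 (τ=3/2); S_2(τ)=2825/1136

y_0=-1 y_1=-5 y_2=-2 y_3=4
S(11/2) = 2825/1136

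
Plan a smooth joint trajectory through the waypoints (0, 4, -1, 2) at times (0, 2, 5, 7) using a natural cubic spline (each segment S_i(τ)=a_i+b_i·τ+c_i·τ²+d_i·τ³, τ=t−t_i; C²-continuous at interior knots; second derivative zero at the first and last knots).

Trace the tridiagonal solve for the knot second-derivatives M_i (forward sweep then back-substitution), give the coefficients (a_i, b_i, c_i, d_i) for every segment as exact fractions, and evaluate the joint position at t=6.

  seg 0: a=0 b=823/273 c=0 d=-277/1092
  seg 1: a=4 b=-8/273 c=-277/182 d=41/126
  seg 2: a=-1 b=-205/546 c=128/91 d=-64/273
S(6) = -37/182

Δ: Δ0=2, Δ1=-5/3, Δ2=3/2
row 1: diag=10, rhs=-22; c'=3/10, d'=-11/5
row 2: denom=10−3·3/10=91/10; d'=(19−3·-11/5)/(91/10)=256/91
back: M2=256/91
back: M1=-11/5−3/10·256/91=-277/91
M: M0=0, M1=-277/91, M2=256/91, M3=0
seg 0: a=0, c=M0/2=0, d=(M1−M0)/(6·2)=-277/1092, b=Δ0−h0·(2M0+M1)/6=823/273
seg 1: a=4, c=M1/2=-277/182, d=(M2−M1)/(6·3)=41/126, b=Δ1−h1·(2M1+M2)/6=-8/273
seg 2: a=-1, c=M2/2=128/91, d=(M3−M2)/(6·2)=-64/273, b=Δ2−h2·(2M2+M3)/6=-205/546
t_q=6 → seg 2, τ=1; S=-1+-205/546·τ+128/91·τ²+-64/273·τ³=-37/182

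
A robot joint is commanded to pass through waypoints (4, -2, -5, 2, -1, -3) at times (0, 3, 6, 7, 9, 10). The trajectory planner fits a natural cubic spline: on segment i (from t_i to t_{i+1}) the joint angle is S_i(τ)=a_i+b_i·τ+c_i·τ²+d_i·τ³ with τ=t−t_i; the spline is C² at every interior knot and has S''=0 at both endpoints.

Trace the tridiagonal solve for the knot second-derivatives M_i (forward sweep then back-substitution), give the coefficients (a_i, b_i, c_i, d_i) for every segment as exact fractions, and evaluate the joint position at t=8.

  seg 0: a=4 b=-285/226 c=0 d=-167/2034
  seg 1: a=-2 b=-393/113 c=-167/226 d=1061/2034
  seg 2: a=-5 b=1395/226 c=447/113 d=-707/226
  seg 3: a=2 b=531/113 c=-1227/226 d=1053/904
  seg 4: a=-1 b=-687/226 c=705/452 d=-235/452
S(8) = 2201/904

Δ: Δ0=-2, Δ1=-1, Δ2=7, Δ3=-3/2, Δ4=-2
row 1: diag=12, rhs=6; c'=1/4, d'=1/2
row 2: denom=8−3·1/4=29/4; d'=(48−3·1/2)/(29/4)=186/29
row 3: denom=6−1·4/29=170/29; d'=(-51−1·186/29)/(170/29)=-333/34
row 4: denom=6−2·29/85=452/85; d'=(-3−2·-333/34)/(452/85)=705/226
back: M4=705/226
back: M3=-333/34−29/85·705/226=-1227/113
back: M2=186/29−4/29·-1227/113=894/113
back: M1=1/2−1/4·894/113=-167/113
M: M0=0, M1=-167/113, M2=894/113, M3=-1227/113, M4=705/226, M5=0
seg 0: a=4, c=M0/2=0, d=(M1−M0)/(6·3)=-167/2034, b=Δ0−h0·(2M0+M1)/6=-285/226
seg 1: a=-2, c=M1/2=-167/226, d=(M2−M1)/(6·3)=1061/2034, b=Δ1−h1·(2M1+M2)/6=-393/113
seg 2: a=-5, c=M2/2=447/113, d=(M3−M2)/(6·1)=-707/226, b=Δ2−h2·(2M2+M3)/6=1395/226
seg 3: a=2, c=M3/2=-1227/226, d=(M4−M3)/(6·2)=1053/904, b=Δ3−h3·(2M3+M4)/6=531/113
seg 4: a=-1, c=M4/2=705/452, d=(M5−M4)/(6·1)=-235/452, b=Δ4−h4·(2M4+M5)/6=-687/226
t_q=8 → seg 3, τ=1; S=2+531/113·τ+-1227/226·τ²+1053/904·τ³=2201/904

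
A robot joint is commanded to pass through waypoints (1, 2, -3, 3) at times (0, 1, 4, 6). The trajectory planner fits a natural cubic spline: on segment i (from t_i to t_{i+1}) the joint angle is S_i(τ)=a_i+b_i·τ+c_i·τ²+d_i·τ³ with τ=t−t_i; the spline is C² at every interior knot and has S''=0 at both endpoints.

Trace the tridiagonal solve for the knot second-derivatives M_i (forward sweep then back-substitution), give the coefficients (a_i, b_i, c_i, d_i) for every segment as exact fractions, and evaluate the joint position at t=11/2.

  seg 0: a=1 b=335/213 c=0 d=-122/213
  seg 1: a=2 b=-31/213 c=-122/71 d=86/213
  seg 2: a=-3 b=95/213 c=136/71 d=-68/213
S(11/2) = 64/71

Δ: Δ0=1, Δ1=-5/3, Δ2=3
row 1: diag=8, rhs=-16; c'=3/8, d'=-2
row 2: denom=10−3·3/8=71/8; d'=(28−3·-2)/(71/8)=272/71
back: M2=272/71
back: M1=-2−3/8·272/71=-244/71
M: M0=0, M1=-244/71, M2=272/71, M3=0
seg 0: a=1, c=M0/2=0, d=(M1−M0)/(6·1)=-122/213, b=Δ0−h0·(2M0+M1)/6=335/213
seg 1: a=2, c=M1/2=-122/71, d=(M2−M1)/(6·3)=86/213, b=Δ1−h1·(2M1+M2)/6=-31/213
seg 2: a=-3, c=M2/2=136/71, d=(M3−M2)/(6·2)=-68/213, b=Δ2−h2·(2M2+M3)/6=95/213
t_q=11/2 → seg 2, τ=3/2; S=-3+95/213·τ+136/71·τ²+-68/213·τ³=64/71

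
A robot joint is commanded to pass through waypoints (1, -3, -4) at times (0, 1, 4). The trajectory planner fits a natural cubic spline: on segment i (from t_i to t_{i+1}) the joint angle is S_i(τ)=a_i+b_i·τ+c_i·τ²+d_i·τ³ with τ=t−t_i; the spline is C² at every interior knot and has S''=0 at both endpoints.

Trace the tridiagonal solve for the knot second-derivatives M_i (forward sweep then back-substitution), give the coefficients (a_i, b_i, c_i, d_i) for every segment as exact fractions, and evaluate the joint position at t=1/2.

Δ: Δ0=-4, Δ1=-1/3
row 1: diag=8, rhs=22; c'=3/8, d'=11/4
back: M1=11/4
M: M0=0, M1=11/4, M2=0
seg 0: a=1, c=M0/2=0, d=(M1−M0)/(6·1)=11/24, b=Δ0−h0·(2M0+M1)/6=-107/24
seg 1: a=-3, c=M1/2=11/8, d=(M2−M1)/(6·3)=-11/72, b=Δ1−h1·(2M1+M2)/6=-37/12
t_q=1/2 → seg 0, τ=1/2; S=1+-107/24·τ+0·τ²+11/24·τ³=-75/64

  seg 0: a=1 b=-107/24 c=0 d=11/24
  seg 1: a=-3 b=-37/12 c=11/8 d=-11/72
S(1/2) = -75/64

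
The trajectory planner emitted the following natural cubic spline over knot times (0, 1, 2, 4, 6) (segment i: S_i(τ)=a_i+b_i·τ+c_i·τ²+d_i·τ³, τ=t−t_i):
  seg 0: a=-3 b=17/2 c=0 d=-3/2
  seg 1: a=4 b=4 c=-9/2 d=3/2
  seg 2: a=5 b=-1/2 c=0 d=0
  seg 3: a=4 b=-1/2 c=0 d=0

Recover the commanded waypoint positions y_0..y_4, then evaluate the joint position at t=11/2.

y_0=-3 y_1=4 y_2=5 y_3=4 y_4=3
S(11/2) = 13/4

y_0 = S_0(0) = a_0 = -3
y_1 = S_1(0) = a_1 = 4
y_2 = S_2(0) = a_2 = 5
y_3 = S_3(0) = a_3 = 4
y_4 = S_3(2) = 3
t_q=11/2 is in segment 3 (τ=3/2); S_3(τ)=13/4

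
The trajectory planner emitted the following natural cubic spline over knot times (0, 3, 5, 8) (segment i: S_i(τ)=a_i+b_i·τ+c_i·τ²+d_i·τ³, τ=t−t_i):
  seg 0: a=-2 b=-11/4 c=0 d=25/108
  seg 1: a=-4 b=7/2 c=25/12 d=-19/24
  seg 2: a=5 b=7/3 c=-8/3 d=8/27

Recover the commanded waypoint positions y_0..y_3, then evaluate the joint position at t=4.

y_0=-2 y_1=-4 y_2=5 y_3=-4
S(4) = 19/24

y_0 = S_0(0) = a_0 = -2
y_1 = S_1(0) = a_1 = -4
y_2 = S_2(0) = a_2 = 5
y_3 = S_2(3) = -4
t_q=4 is in segment 1 (τ=1); S_1(τ)=19/24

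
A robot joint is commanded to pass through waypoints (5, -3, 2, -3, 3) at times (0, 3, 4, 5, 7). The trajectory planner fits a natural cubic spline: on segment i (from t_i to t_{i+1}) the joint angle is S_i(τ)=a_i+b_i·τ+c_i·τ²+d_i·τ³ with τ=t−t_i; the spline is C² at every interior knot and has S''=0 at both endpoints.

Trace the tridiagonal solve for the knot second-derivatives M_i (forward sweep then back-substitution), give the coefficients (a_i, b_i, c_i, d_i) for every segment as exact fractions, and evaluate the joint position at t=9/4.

Δ: Δ0=-8/3, Δ1=5, Δ2=-5, Δ3=3
row 1: diag=8, rhs=46; c'=1/8, d'=23/4
row 2: denom=4−1·1/8=31/8; d'=(-60−1·23/4)/(31/8)=-526/31
row 3: denom=6−1·8/31=178/31; d'=(48−1·-526/31)/(178/31)=1007/89
back: M3=1007/89
back: M2=-526/31−8/31·1007/89=-1770/89
back: M1=23/4−1/8·-1770/89=733/89
M: M0=0, M1=733/89, M2=-1770/89, M3=1007/89, M4=0
seg 0: a=5, c=M0/2=0, d=(M1−M0)/(6·3)=733/1602, b=Δ0−h0·(2M0+M1)/6=-3623/534
seg 1: a=-3, c=M1/2=733/178, d=(M2−M1)/(6·1)=-2503/534, b=Δ1−h1·(2M1+M2)/6=1487/267
seg 2: a=2, c=M2/2=-885/89, d=(M3−M2)/(6·1)=2777/534, b=Δ2−h2·(2M2+M3)/6=-137/534
seg 3: a=-3, c=M3/2=1007/178, d=(M4−M3)/(6·2)=-1007/1068, b=Δ3−h3·(2M3+M4)/6=-1213/267
t_q=9/4 → seg 0, τ=9/4; S=5+-3623/534·τ+0·τ²+733/1602·τ³=-57571/11392

  seg 0: a=5 b=-3623/534 c=0 d=733/1602
  seg 1: a=-3 b=1487/267 c=733/178 d=-2503/534
  seg 2: a=2 b=-137/534 c=-885/89 d=2777/534
  seg 3: a=-3 b=-1213/267 c=1007/178 d=-1007/1068
S(9/4) = -57571/11392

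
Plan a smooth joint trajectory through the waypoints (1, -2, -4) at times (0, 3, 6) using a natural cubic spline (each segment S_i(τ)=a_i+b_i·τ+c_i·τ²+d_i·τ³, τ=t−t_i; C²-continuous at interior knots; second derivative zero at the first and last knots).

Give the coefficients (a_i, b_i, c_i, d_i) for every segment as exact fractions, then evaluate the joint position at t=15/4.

Δ: Δ0=-1, Δ1=-2/3
row 1: diag=12, rhs=2; c'=1/4, d'=1/6
back: M1=1/6
M: M0=0, M1=1/6, M2=0
seg 0: a=1, c=M0/2=0, d=(M1−M0)/(6·3)=1/108, b=Δ0−h0·(2M0+M1)/6=-13/12
seg 1: a=-2, c=M1/2=1/12, d=(M2−M1)/(6·3)=-1/108, b=Δ1−h1·(2M1+M2)/6=-5/6
t_q=15/4 → seg 1, τ=3/4; S=-2+-5/6·τ+1/12·τ²+-1/108·τ³=-661/256

  seg 0: a=1 b=-13/12 c=0 d=1/108
  seg 1: a=-2 b=-5/6 c=1/12 d=-1/108
S(15/4) = -661/256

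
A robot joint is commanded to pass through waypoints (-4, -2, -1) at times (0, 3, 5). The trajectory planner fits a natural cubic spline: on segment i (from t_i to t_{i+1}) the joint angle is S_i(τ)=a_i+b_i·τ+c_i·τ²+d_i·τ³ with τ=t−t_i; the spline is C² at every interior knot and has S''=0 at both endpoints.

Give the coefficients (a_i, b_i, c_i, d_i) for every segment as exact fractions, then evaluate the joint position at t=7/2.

  seg 0: a=-4 b=43/60 c=0 d=-1/180
  seg 1: a=-2 b=17/30 c=-1/20 d=1/120
S(7/2) = -553/320

Δ: Δ0=2/3, Δ1=1/2
row 1: diag=10, rhs=-1; c'=1/5, d'=-1/10
back: M1=-1/10
M: M0=0, M1=-1/10, M2=0
seg 0: a=-4, c=M0/2=0, d=(M1−M0)/(6·3)=-1/180, b=Δ0−h0·(2M0+M1)/6=43/60
seg 1: a=-2, c=M1/2=-1/20, d=(M2−M1)/(6·2)=1/120, b=Δ1−h1·(2M1+M2)/6=17/30
t_q=7/2 → seg 1, τ=1/2; S=-2+17/30·τ+-1/20·τ²+1/120·τ³=-553/320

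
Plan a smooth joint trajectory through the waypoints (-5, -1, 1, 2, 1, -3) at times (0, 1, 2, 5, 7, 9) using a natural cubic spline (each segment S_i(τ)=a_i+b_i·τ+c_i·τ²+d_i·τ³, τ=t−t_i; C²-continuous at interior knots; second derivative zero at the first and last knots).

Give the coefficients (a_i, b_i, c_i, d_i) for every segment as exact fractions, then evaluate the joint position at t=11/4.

Δ: Δ0=4, Δ1=2, Δ2=1/3, Δ3=-1/2, Δ4=-2
row 1: diag=4, rhs=-12; c'=1/4, d'=-3
row 2: denom=8−1·1/4=31/4; d'=(-10−1·-3)/(31/4)=-28/31
row 3: denom=10−3·12/31=274/31; d'=(-5−3·-28/31)/(274/31)=-71/274
row 4: denom=8−2·31/137=1034/137; d'=(-9−2·-71/274)/(1034/137)=-581/517
back: M4=-581/517
back: M3=-71/274−31/137·-581/517=-5/1034
back: M2=-28/31−12/31·-5/1034=-466/517
back: M1=-3−1/4·-466/517=-2869/1034
M: M0=0, M1=-2869/1034, M2=-466/517, M3=-5/1034, M4=-581/517, M5=0
seg 0: a=-5, c=M0/2=0, d=(M1−M0)/(6·1)=-2869/6204, b=Δ0−h0·(2M0+M1)/6=27685/6204
seg 1: a=-1, c=M1/2=-2869/2068, d=(M2−M1)/(6·1)=1937/6204, b=Δ1−h1·(2M1+M2)/6=9539/3102
seg 2: a=1, c=M2/2=-233/517, d=(M3−M2)/(6·3)=103/2068, b=Δ2−h2·(2M2+M3)/6=7675/6204
seg 3: a=2, c=M3/2=-5/2068, d=(M4−M3)/(6·2)=-1157/12408, b=Δ3−h3·(2M3+M4)/6=-379/3102
seg 4: a=1, c=M4/2=-581/1034, d=(M5−M4)/(6·2)=581/6204, b=Δ4−h4·(2M4+M5)/6=-1940/1551
t_q=11/4 → seg 2, τ=3/4; S=1+7675/6204·τ+-233/517·τ²+103/2068·τ³=224381/132352

  seg 0: a=-5 b=27685/6204 c=0 d=-2869/6204
  seg 1: a=-1 b=9539/3102 c=-2869/2068 d=1937/6204
  seg 2: a=1 b=7675/6204 c=-233/517 d=103/2068
  seg 3: a=2 b=-379/3102 c=-5/2068 d=-1157/12408
  seg 4: a=1 b=-1940/1551 c=-581/1034 d=581/6204
S(11/4) = 224381/132352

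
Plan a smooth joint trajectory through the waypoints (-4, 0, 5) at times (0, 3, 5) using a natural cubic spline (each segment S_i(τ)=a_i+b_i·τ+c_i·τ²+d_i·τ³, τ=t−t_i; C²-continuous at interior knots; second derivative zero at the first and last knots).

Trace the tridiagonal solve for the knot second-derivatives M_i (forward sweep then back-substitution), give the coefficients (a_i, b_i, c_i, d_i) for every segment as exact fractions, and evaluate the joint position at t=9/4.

  seg 0: a=-4 b=59/60 c=0 d=7/180
  seg 1: a=0 b=61/30 c=7/20 d=-7/120
S(9/4) = -1721/1280

Δ: Δ0=4/3, Δ1=5/2
row 1: diag=10, rhs=7; c'=1/5, d'=7/10
back: M1=7/10
M: M0=0, M1=7/10, M2=0
seg 0: a=-4, c=M0/2=0, d=(M1−M0)/(6·3)=7/180, b=Δ0−h0·(2M0+M1)/6=59/60
seg 1: a=0, c=M1/2=7/20, d=(M2−M1)/(6·2)=-7/120, b=Δ1−h1·(2M1+M2)/6=61/30
t_q=9/4 → seg 0, τ=9/4; S=-4+59/60·τ+0·τ²+7/180·τ³=-1721/1280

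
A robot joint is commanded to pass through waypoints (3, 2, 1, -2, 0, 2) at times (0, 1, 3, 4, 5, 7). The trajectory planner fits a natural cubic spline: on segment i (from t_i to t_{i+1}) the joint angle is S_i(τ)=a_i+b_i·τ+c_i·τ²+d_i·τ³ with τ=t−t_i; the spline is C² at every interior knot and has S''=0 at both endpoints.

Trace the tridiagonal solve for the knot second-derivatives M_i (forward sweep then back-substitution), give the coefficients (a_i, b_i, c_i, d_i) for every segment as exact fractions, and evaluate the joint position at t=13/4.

Δ: Δ0=-1, Δ1=-1/2, Δ2=-3, Δ3=2, Δ4=1
row 1: diag=6, rhs=3; c'=1/3, d'=1/2
row 2: denom=6−2·1/3=16/3; d'=(-15−2·1/2)/(16/3)=-3
row 3: denom=4−1·3/16=61/16; d'=(30−1·-3)/(61/16)=528/61
row 4: denom=6−1·16/61=350/61; d'=(-6−1·528/61)/(350/61)=-447/175
back: M4=-447/175
back: M3=528/61−16/61·-447/175=1632/175
back: M2=-3−3/16·1632/175=-831/175
back: M1=1/2−1/3·-831/175=729/350
M: M0=0, M1=729/350, M2=-831/175, M3=1632/175, M4=-447/175, M5=0
seg 0: a=3, c=M0/2=0, d=(M1−M0)/(6·1)=243/700, b=Δ0−h0·(2M0+M1)/6=-943/700
seg 1: a=2, c=M1/2=729/700, d=(M2−M1)/(6·2)=-797/1400, b=Δ1−h1·(2M1+M2)/6=-107/350
seg 2: a=1, c=M2/2=-831/350, d=(M3−M2)/(6·1)=821/350, b=Δ2−h2·(2M2+M3)/6=-104/35
seg 3: a=-2, c=M3/2=816/175, d=(M4−M3)/(6·1)=-99/50, b=Δ3−h3·(2M3+M4)/6=-239/350
seg 4: a=0, c=M4/2=-447/350, d=(M5−M4)/(6·2)=149/700, b=Δ4−h4·(2M4+M5)/6=473/175
t_q=13/4 → seg 2, τ=1/4; S=1+-104/35·τ+-831/350·τ²+821/350·τ³=3257/22400

  seg 0: a=3 b=-943/700 c=0 d=243/700
  seg 1: a=2 b=-107/350 c=729/700 d=-797/1400
  seg 2: a=1 b=-104/35 c=-831/350 d=821/350
  seg 3: a=-2 b=-239/350 c=816/175 d=-99/50
  seg 4: a=0 b=473/175 c=-447/350 d=149/700
S(13/4) = 3257/22400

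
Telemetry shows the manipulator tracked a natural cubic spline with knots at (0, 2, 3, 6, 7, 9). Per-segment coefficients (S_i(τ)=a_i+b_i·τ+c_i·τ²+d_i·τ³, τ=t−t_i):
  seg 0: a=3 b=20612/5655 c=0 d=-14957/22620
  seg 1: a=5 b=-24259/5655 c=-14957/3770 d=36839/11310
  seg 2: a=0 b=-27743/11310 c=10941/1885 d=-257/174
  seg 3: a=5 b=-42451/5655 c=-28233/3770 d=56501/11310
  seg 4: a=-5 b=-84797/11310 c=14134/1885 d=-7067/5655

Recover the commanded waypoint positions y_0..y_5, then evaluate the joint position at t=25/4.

y_0 = S_0(0) = a_0 = 3
y_1 = S_1(0) = a_1 = 5
y_2 = S_2(0) = a_2 = 0
y_3 = S_3(0) = a_3 = 5
y_4 = S_4(0) = a_4 = -5
y_5 = S_4(2) = 0
t_q=25/4 is in segment 3 (τ=1/4); S_3(τ)=659491/241280

y_0=3 y_1=5 y_2=0 y_3=5 y_4=-5 y_5=0
S(25/4) = 659491/241280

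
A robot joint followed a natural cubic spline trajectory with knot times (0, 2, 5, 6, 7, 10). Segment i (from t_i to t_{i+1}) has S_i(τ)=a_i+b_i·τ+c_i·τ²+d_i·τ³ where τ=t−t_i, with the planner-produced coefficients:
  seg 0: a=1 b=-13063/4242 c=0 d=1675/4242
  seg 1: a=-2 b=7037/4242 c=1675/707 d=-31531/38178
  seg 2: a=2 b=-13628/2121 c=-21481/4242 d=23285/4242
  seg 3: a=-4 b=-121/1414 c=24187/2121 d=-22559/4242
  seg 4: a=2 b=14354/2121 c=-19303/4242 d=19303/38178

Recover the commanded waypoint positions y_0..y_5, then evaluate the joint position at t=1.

y_0 = S_0(0) = a_0 = 1
y_1 = S_1(0) = a_1 = -2
y_2 = S_2(0) = a_2 = 2
y_3 = S_3(0) = a_3 = -4
y_4 = S_4(0) = a_4 = 2
y_5 = S_4(3) = -5
t_q=1 is in segment 0 (τ=1); S_0(τ)=-1191/707

y_0=1 y_1=-2 y_2=2 y_3=-4 y_4=2 y_5=-5
S(1) = -1191/707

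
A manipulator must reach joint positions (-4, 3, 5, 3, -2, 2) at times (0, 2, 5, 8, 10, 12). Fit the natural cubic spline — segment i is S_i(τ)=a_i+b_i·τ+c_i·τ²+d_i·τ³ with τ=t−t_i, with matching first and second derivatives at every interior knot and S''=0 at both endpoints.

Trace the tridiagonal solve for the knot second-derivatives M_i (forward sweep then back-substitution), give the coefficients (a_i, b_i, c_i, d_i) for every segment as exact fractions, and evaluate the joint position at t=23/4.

Δ: Δ0=7/2, Δ1=2/3, Δ2=-2/3, Δ3=-5/2, Δ4=2
row 1: diag=10, rhs=-17; c'=3/10, d'=-17/10
row 2: denom=12−3·3/10=111/10; d'=(-8−3·-17/10)/(111/10)=-29/111
row 3: denom=10−3·10/37=340/37; d'=(-11−3·-29/111)/(340/37)=-189/170
row 4: denom=8−2·37/170=643/85; d'=(27−2·-189/170)/(643/85)=2484/643
back: M4=2484/643
back: M3=-189/170−37/170·2484/643=-2511/1286
back: M2=-29/111−10/37·-2511/1286=514/1929
back: M1=-17/10−3/10·514/1929=-2289/1286
M: M0=0, M1=-2289/1286, M2=514/1929, M3=-2511/1286, M4=2484/643, M5=0
seg 0: a=-4, c=M0/2=0, d=(M1−M0)/(6·2)=-763/5144, b=Δ0−h0·(2M0+M1)/6=2632/643
seg 1: a=3, c=M1/2=-2289/2572, d=(M2−M1)/(6·3)=7895/69444, b=Δ1−h1·(2M1+M2)/6=2975/1286
seg 2: a=5, c=M2/2=257/1929, d=(M3−M2)/(6·3)=-8561/69444, b=Δ2−h2·(2M2+M3)/6=111/2572
seg 3: a=3, c=M3/2=-2511/2572, d=(M4−M3)/(6·2)=2493/5144, b=Δ3−h3·(2M3+M4)/6=-3197/1286
seg 4: a=-2, c=M4/2=1242/643, d=(M5−M4)/(6·2)=-207/643, b=Δ4−h4·(2M4+M5)/6=-370/643
t_q=23/4 → seg 2, τ=3/4; S=5+111/2572·τ+257/1929·τ²+-8561/69444·τ³=832143/164608

  seg 0: a=-4 b=2632/643 c=0 d=-763/5144
  seg 1: a=3 b=2975/1286 c=-2289/2572 d=7895/69444
  seg 2: a=5 b=111/2572 c=257/1929 d=-8561/69444
  seg 3: a=3 b=-3197/1286 c=-2511/2572 d=2493/5144
  seg 4: a=-2 b=-370/643 c=1242/643 d=-207/643
S(23/4) = 832143/164608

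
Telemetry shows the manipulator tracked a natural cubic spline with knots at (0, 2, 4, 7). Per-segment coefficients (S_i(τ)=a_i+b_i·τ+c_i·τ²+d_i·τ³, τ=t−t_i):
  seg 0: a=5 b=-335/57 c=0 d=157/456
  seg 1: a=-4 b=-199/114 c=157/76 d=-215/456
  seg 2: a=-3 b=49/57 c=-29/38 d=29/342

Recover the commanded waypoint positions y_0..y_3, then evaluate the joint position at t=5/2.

y_0 = S_0(0) = a_0 = 5
y_1 = S_1(0) = a_1 = -4
y_2 = S_2(0) = a_2 = -3
y_3 = S_2(3) = -5
t_q=5/2 is in segment 1 (τ=1/2); S_1(τ)=-5369/1216

y_0=5 y_1=-4 y_2=-3 y_3=-5
S(5/2) = -5369/1216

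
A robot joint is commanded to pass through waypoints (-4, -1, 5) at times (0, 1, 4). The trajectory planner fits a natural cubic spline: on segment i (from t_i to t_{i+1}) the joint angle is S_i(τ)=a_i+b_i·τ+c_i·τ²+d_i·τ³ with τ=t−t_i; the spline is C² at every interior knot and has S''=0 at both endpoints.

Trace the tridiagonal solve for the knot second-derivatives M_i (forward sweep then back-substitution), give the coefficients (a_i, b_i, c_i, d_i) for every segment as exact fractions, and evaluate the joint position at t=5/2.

  seg 0: a=-4 b=25/8 c=0 d=-1/8
  seg 1: a=-1 b=11/4 c=-3/8 d=1/24
S(5/2) = 155/64

Δ: Δ0=3, Δ1=2
row 1: diag=8, rhs=-6; c'=3/8, d'=-3/4
back: M1=-3/4
M: M0=0, M1=-3/4, M2=0
seg 0: a=-4, c=M0/2=0, d=(M1−M0)/(6·1)=-1/8, b=Δ0−h0·(2M0+M1)/6=25/8
seg 1: a=-1, c=M1/2=-3/8, d=(M2−M1)/(6·3)=1/24, b=Δ1−h1·(2M1+M2)/6=11/4
t_q=5/2 → seg 1, τ=3/2; S=-1+11/4·τ+-3/8·τ²+1/24·τ³=155/64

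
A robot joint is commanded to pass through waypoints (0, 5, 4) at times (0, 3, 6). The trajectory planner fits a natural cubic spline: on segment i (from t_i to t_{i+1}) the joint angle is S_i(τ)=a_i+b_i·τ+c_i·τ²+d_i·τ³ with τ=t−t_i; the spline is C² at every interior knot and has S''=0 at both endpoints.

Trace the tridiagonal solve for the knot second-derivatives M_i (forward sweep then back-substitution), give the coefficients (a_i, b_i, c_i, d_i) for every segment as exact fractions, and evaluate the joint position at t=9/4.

  seg 0: a=0 b=13/6 c=0 d=-1/18
  seg 1: a=5 b=2/3 c=-1/2 d=1/18
S(9/4) = 543/128

Δ: Δ0=5/3, Δ1=-1/3
row 1: diag=12, rhs=-12; c'=1/4, d'=-1
back: M1=-1
M: M0=0, M1=-1, M2=0
seg 0: a=0, c=M0/2=0, d=(M1−M0)/(6·3)=-1/18, b=Δ0−h0·(2M0+M1)/6=13/6
seg 1: a=5, c=M1/2=-1/2, d=(M2−M1)/(6·3)=1/18, b=Δ1−h1·(2M1+M2)/6=2/3
t_q=9/4 → seg 0, τ=9/4; S=0+13/6·τ+0·τ²+-1/18·τ³=543/128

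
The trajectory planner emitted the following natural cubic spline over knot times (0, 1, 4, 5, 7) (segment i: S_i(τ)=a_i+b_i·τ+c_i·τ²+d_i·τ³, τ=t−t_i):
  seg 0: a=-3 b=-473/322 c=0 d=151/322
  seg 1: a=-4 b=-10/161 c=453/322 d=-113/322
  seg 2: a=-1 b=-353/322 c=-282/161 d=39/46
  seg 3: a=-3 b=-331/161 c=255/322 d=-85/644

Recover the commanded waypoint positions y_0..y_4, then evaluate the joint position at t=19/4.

y_0 = S_0(0) = a_0 = -3
y_1 = S_1(0) = a_1 = -4
y_2 = S_2(0) = a_2 = -1
y_3 = S_3(0) = a_3 = -3
y_4 = S_3(2) = -5
t_q=19/4 is in segment 2 (τ=3/4); S_2(τ)=-2195/896

y_0=-3 y_1=-4 y_2=-1 y_3=-3 y_4=-5
S(19/4) = -2195/896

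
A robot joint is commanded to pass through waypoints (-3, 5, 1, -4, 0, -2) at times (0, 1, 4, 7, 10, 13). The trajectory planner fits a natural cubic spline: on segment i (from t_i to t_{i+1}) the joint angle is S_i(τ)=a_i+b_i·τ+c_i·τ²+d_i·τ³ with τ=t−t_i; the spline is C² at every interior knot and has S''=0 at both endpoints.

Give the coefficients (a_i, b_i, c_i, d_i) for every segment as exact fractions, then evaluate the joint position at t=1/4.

Δ: Δ0=8, Δ1=-4/3, Δ2=-5/3, Δ3=4/3, Δ4=-2/3
row 1: diag=8, rhs=-56; c'=3/8, d'=-7
row 2: denom=12−3·3/8=87/8; d'=(-2−3·-7)/(87/8)=152/87
row 3: denom=12−3·8/29=324/29; d'=(18−3·152/87)/(324/29)=185/162
row 4: denom=12−3·29/108=403/36; d'=(-12−3·185/162)/(403/36)=-1666/1209
back: M4=-1666/1209
back: M3=185/162−29/108·-1666/1209=1828/1209
back: M2=152/87−8/29·1828/1209=536/403
back: M1=-7−3/8·536/403=-3022/403
M: M0=0, M1=-3022/403, M2=536/403, M3=1828/1209, M4=-1666/1209, M5=0
seg 0: a=-3, c=M0/2=0, d=(M1−M0)/(6·1)=-1511/1209, b=Δ0−h0·(2M0+M1)/6=11183/1209
seg 1: a=5, c=M1/2=-1511/403, d=(M2−M1)/(6·3)=593/1209, b=Δ1−h1·(2M1+M2)/6=6650/1209
seg 2: a=1, c=M2/2=268/403, d=(M3−M2)/(6·3)=110/10881, b=Δ2−h2·(2M2+M3)/6=-349/93
seg 3: a=-4, c=M3/2=914/1209, d=(M4−M3)/(6·3)=-1747/10881, b=Δ3−h3·(2M3+M4)/6=617/1209
seg 4: a=0, c=M4/2=-833/1209, d=(M5−M4)/(6·3)=833/10881, b=Δ4−h4·(2M4+M5)/6=860/1209
t_q=1/4 → seg 0, τ=1/4; S=-3+11183/1209·τ+0·τ²+-1511/1209·τ³=-18237/25792

  seg 0: a=-3 b=11183/1209 c=0 d=-1511/1209
  seg 1: a=5 b=6650/1209 c=-1511/403 d=593/1209
  seg 2: a=1 b=-349/93 c=268/403 d=110/10881
  seg 3: a=-4 b=617/1209 c=914/1209 d=-1747/10881
  seg 4: a=0 b=860/1209 c=-833/1209 d=833/10881
S(1/4) = -18237/25792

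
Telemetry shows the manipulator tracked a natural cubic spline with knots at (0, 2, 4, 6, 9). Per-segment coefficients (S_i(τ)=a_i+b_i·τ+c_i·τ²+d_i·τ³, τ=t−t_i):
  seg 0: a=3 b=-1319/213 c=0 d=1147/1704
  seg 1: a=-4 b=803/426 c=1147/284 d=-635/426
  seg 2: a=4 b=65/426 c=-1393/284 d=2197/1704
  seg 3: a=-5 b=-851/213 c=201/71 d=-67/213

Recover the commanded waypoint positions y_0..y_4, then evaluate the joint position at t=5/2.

y_0 = S_0(0) = a_0 = 3
y_1 = S_1(0) = a_1 = -4
y_2 = S_2(0) = a_2 = 4
y_3 = S_3(0) = a_3 = -5
y_4 = S_3(3) = 0
t_q=5/2 is in segment 1 (τ=1/2); S_1(τ)=-1269/568

y_0=3 y_1=-4 y_2=4 y_3=-5 y_4=0
S(5/2) = -1269/568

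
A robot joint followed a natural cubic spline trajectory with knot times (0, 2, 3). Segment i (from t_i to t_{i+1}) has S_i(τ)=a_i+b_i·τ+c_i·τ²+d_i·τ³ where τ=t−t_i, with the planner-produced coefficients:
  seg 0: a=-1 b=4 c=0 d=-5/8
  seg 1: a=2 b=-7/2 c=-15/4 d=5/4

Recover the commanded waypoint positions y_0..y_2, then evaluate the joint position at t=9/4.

y_0 = S_0(0) = a_0 = -1
y_1 = S_1(0) = a_1 = 2
y_2 = S_1(1) = -4
t_q=9/4 is in segment 1 (τ=1/4); S_1(τ)=233/256

y_0=-1 y_1=2 y_2=-4
S(9/4) = 233/256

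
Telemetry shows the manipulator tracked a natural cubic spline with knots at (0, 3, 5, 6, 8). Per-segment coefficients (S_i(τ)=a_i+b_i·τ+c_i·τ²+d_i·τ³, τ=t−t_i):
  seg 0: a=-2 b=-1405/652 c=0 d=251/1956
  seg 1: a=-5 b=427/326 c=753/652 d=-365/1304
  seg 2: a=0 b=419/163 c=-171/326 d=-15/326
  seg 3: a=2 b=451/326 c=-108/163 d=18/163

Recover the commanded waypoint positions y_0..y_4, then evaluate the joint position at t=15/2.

y_0=-2 y_1=-5 y_2=0 y_3=2 y_4=3
S(15/2) = 482/163

y_0 = S_0(0) = a_0 = -2
y_1 = S_1(0) = a_1 = -5
y_2 = S_2(0) = a_2 = 0
y_3 = S_3(0) = a_3 = 2
y_4 = S_3(2) = 3
t_q=15/2 is in segment 3 (τ=3/2); S_3(τ)=482/163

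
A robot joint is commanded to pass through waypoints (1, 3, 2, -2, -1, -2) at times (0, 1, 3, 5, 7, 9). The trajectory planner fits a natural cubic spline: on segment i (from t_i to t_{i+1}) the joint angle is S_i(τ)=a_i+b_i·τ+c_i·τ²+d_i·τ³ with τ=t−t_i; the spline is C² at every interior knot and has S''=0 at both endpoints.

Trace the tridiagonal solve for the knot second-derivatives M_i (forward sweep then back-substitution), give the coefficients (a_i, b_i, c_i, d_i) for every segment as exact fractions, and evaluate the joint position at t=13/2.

  seg 0: a=1 b=479/204 c=0 d=-71/204
  seg 1: a=3 b=133/102 c=-71/68 d=29/408
  seg 2: a=2 b=-103/51 c=-21/34 d=16/51
  seg 3: a=-2 b=-37/51 c=43/34 d=-133/408
  seg 4: a=-1 b=43/102 c=-47/68 d=47/408
S(13/2) = -1461/1088

Δ: Δ0=2, Δ1=-1/2, Δ2=-2, Δ3=1/2, Δ4=-1/2
row 1: diag=6, rhs=-15; c'=1/3, d'=-5/2
row 2: denom=8−2·1/3=22/3; d'=(-9−2·-5/2)/(22/3)=-6/11
row 3: denom=8−2·3/11=82/11; d'=(15−2·-6/11)/(82/11)=177/82
row 4: denom=8−2·11/41=306/41; d'=(-6−2·177/82)/(306/41)=-47/34
back: M4=-47/34
back: M3=177/82−11/41·-47/34=43/17
back: M2=-6/11−3/11·43/17=-21/17
back: M1=-5/2−1/3·-21/17=-71/34
M: M0=0, M1=-71/34, M2=-21/17, M3=43/17, M4=-47/34, M5=0
seg 0: a=1, c=M0/2=0, d=(M1−M0)/(6·1)=-71/204, b=Δ0−h0·(2M0+M1)/6=479/204
seg 1: a=3, c=M1/2=-71/68, d=(M2−M1)/(6·2)=29/408, b=Δ1−h1·(2M1+M2)/6=133/102
seg 2: a=2, c=M2/2=-21/34, d=(M3−M2)/(6·2)=16/51, b=Δ2−h2·(2M2+M3)/6=-103/51
seg 3: a=-2, c=M3/2=43/34, d=(M4−M3)/(6·2)=-133/408, b=Δ3−h3·(2M3+M4)/6=-37/51
seg 4: a=-1, c=M4/2=-47/68, d=(M5−M4)/(6·2)=47/408, b=Δ4−h4·(2M4+M5)/6=43/102
t_q=13/2 → seg 3, τ=3/2; S=-2+-37/51·τ+43/34·τ²+-133/408·τ³=-1461/1088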